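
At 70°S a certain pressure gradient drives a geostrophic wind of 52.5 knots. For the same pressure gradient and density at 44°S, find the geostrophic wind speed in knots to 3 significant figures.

71.0 knots

With the same pressure gradient and density, V_g ∝ 1/f ∝ 1/sin φ.
V₂ = V₁ · sin φ₁ / sin φ₂ = 52.5 × sin 70° / sin 44°
V₂ = 52.5 × 0.9397/0.6947 = 71.0 knots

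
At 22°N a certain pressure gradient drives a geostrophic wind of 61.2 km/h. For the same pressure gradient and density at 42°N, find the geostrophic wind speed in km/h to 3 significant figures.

34.3 km/h

With the same pressure gradient and density, V_g ∝ 1/f ∝ 1/sin φ.
V₂ = V₁ · sin φ₁ / sin φ₂ = 61.2 × sin 22° / sin 42°
V₂ = 61.2 × 0.3746/0.6691 = 34.3 km/h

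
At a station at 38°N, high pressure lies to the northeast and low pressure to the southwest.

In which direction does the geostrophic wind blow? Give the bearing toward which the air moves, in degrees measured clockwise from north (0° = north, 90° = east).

315°

The pressure-gradient force points toward the southwest (bearing 225°).
Geostrophic balance: in the Northern Hemisphere the Coriolis force deflects motion to the right, so the geostrophic wind blows 90° to the right of the pressure-gradient force (low pressure on the left).
Rotating 225° by 90° clockwise gives 315° — the wind blows toward the northwest.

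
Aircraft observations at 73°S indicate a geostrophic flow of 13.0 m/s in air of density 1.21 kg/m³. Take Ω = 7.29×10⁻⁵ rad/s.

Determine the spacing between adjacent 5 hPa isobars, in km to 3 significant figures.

228 km

Coriolis parameter at 73°S:
f = 2Ω sin φ = 2 × 7.29×10⁻⁵ × sin 73° = 1.39×10⁻⁴ s⁻¹
Geostrophic balance rearranged: |∂P/∂n| = f ρ V_g
|∂P/∂n| = 1.39×10⁻⁴ × 1.21 × 13.0 = 2.19×10⁻³ Pa/m
Isobar spacing: Δn = ΔP/|∂P/∂n| = 500 Pa / 2.19×10⁻³ Pa/m = 227975 m ≈ 228 km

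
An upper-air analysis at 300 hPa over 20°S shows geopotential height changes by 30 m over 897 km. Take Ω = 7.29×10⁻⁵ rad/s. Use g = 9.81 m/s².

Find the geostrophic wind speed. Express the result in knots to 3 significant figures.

Coriolis parameter at 20°S:
f = 2Ω sin φ = 2 × 7.29×10⁻⁵ × sin 20° = 4.99×10⁻⁵ s⁻¹
Height gradient: |∂Z/∂n| = 30 m / 897000 m = 3.34×10⁻⁵
On a pressure surface, geostrophic balance gives V_g = (g/f)|∂Z/∂n|:
V_g = 9.81 × 3.34×10⁻⁵ / 4.99×10⁻⁵ = 6.58 m/s
Converting: 6.58 m/s × 1.944 = 12.8 knots

12.8 knots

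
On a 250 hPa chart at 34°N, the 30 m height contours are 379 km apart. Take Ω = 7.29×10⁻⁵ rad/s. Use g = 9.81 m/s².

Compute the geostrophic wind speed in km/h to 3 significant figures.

34.3 km/h

Coriolis parameter at 34°N:
f = 2Ω sin φ = 2 × 7.29×10⁻⁵ × sin 34° = 8.15×10⁻⁵ s⁻¹
Height gradient: |∂Z/∂n| = 30 m / 379000 m = 7.92×10⁻⁵
On a pressure surface, geostrophic balance gives V_g = (g/f)|∂Z/∂n|:
V_g = 9.81 × 7.92×10⁻⁵ / 8.15×10⁻⁵ = 9.52 m/s
Converting: 9.52 m/s × 3.6 = 34.3 km/h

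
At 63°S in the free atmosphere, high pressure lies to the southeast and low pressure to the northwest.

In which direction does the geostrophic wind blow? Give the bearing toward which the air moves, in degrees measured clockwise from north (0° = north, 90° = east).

225°

The pressure-gradient force points toward the northwest (bearing 315°).
Geostrophic balance: in the Southern Hemisphere the Coriolis force deflects motion to the left, so the geostrophic wind blows 90° to the left of the pressure-gradient force (low pressure on the right).
Rotating 315° by 90° counterclockwise gives 225° — the wind blows toward the southwest.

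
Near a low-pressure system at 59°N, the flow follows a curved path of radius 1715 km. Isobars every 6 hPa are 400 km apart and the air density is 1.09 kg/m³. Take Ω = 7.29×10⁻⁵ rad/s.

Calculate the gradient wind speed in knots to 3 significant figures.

Coriolis parameter at 59°N:
f = 2Ω sin φ = 2 × 7.29×10⁻⁵ × sin 59° = 1.25×10⁻⁴ s⁻¹
Pressure gradient: |∂P/∂n| = 600 Pa / 400000 m = 1.50×10⁻³ Pa/m
Geostrophic speed: V_g = |∂P/∂n|/(fρ) = 1.50×10⁻³/(1.25×10⁻⁴ × 1.09) = 11.0 m/s
Around a low, centrifugal force acts outward with Coriolis, so pressure-gradient force balances both:
(1/ρ)|∂P/∂n| = fV + V²/R  →  V² + fR·V − fR·V_g = 0
With fR = 1.25×10⁻⁴ × 1715×10³ m = 214 m/s:
V = [−fR + √((fR)² + 4 fR V_g)]/2 = [−214 + √(214² + 4×214×11)]/2 = 10.5 m/s
Subgeostrophic (V < V_g = 11 m/s), as expected around a low.
Converting: 10.5 m/s × 1.944 = 20.4 knots

20.4 knots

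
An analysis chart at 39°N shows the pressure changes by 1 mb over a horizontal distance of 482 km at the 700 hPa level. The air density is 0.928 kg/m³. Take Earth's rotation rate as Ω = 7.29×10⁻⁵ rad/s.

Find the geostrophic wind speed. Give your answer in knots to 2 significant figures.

Coriolis parameter at 39°N:
f = 2Ω sin φ = 2 × 7.29×10⁻⁵ × sin 39° = 9.18×10⁻⁵ s⁻¹
Pressure gradient: |∂P/∂n| = 100 Pa / 482000 m = 2.07×10⁻⁴ Pa/m
Geostrophic balance (pressure-gradient force = Coriolis force):
V_g = (1/(fρ)) |∂P/∂n| = 2.07×10⁻⁴ / (9.18×10⁻⁵ × 0.928) = 2.44 m/s
Converting: 2.44 m/s × 1.944 = 4.7 knots

4.7 knots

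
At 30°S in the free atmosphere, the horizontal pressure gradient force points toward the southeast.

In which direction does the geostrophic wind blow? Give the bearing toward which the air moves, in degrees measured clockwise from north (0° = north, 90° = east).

045°

The pressure-gradient force points toward the southeast (bearing 135°).
Geostrophic balance: in the Southern Hemisphere the Coriolis force deflects motion to the left, so the geostrophic wind blows 90° to the left of the pressure-gradient force (low pressure on the right).
Rotating 135° by 90° counterclockwise gives 045° — the wind blows toward the northeast.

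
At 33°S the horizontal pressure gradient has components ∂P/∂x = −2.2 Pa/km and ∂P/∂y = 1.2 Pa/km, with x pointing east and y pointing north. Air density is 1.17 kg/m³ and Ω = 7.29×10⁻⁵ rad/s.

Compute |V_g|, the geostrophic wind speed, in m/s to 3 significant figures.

27.0 m/s

Coriolis parameter at 33°S:
f = 2Ω sin φ = 2 × 7.29×10⁻⁵ × sin 33° = 7.94×10⁻⁵ s⁻¹
In the Southern Hemisphere f is negative: f = −7.94×10⁻⁵ s⁻¹.
Component geostrophic relations (x east, y north):
u_g = −(1/(fρ)) ∂P/∂y,  v_g = (1/(fρ)) ∂P/∂x
u_g = −(1.2×10⁻³)/(−7.94×10⁻⁵ × 1.17) = 12.9 m/s;  v_g = (−2.2×10⁻³)/(−7.94×10⁻⁵ × 1.17) = 23.7 m/s
|V_g| = √(u_g² + v_g²) = 27.0 m/s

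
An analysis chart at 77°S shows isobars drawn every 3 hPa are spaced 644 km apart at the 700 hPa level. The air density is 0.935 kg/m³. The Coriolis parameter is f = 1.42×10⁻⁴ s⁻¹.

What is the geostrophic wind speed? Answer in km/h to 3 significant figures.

12.6 km/h

Pressure gradient: |∂P/∂n| = 300 Pa / 644000 m = 4.66×10⁻⁴ Pa/m
Geostrophic balance (pressure-gradient force = Coriolis force):
V_g = (1/(fρ)) |∂P/∂n| = 4.66×10⁻⁴ / (1.42×10⁻⁴ × 0.935) = 3.51 m/s
Converting: 3.51 m/s × 3.6 = 12.6 km/h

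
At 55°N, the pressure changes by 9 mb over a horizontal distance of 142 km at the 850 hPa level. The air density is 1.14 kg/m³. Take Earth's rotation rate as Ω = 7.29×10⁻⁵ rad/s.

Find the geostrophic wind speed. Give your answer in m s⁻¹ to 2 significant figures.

47 m s⁻¹

Coriolis parameter at 55°N:
f = 2Ω sin φ = 2 × 7.29×10⁻⁵ × sin 55° = 1.19×10⁻⁴ s⁻¹
Pressure gradient: |∂P/∂n| = 900 Pa / 142000 m = 6.34×10⁻³ Pa/m
Geostrophic balance (pressure-gradient force = Coriolis force):
V_g = (1/(fρ)) |∂P/∂n| = 6.34×10⁻³ / (1.19×10⁻⁴ × 1.14) = 46.6 m/s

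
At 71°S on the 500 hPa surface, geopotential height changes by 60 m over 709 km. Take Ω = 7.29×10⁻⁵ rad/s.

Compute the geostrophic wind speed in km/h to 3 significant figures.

Coriolis parameter at 71°S:
f = 2Ω sin φ = 2 × 7.29×10⁻⁵ × sin 71° = 1.38×10⁻⁴ s⁻¹
Height gradient: |∂Z/∂n| = 60 m / 709000 m = 8.46×10⁻⁵
On a pressure surface, geostrophic balance gives V_g = (g/f)|∂Z/∂n|:
V_g = 9.81 × 8.46×10⁻⁵ / 1.38×10⁻⁴ = 6.02 m/s
Converting: 6.02 m/s × 3.6 = 21.7 km/h

21.7 km/h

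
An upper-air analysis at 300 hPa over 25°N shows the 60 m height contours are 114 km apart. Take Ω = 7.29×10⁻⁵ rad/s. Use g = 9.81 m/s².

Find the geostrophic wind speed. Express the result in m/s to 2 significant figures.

84 m/s

Coriolis parameter at 25°N:
f = 2Ω sin φ = 2 × 7.29×10⁻⁵ × sin 25° = 6.16×10⁻⁵ s⁻¹
Height gradient: |∂Z/∂n| = 60 m / 114000 m = 5.26×10⁻⁴
On a pressure surface, geostrophic balance gives V_g = (g/f)|∂Z/∂n|:
V_g = 9.81 × 5.26×10⁻⁴ / 6.16×10⁻⁵ = 83.8 m/s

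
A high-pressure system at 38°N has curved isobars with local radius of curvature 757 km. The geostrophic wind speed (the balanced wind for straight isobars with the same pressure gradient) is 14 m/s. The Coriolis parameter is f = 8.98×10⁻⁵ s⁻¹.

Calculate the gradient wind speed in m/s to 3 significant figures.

19.7 m/s

Around a high, pressure-gradient force acts outward with centrifugal, so Coriolis balances both:
fV = (1/ρ)|∂P/∂n| + V²/R  →  V² − fR·V + fR·V_g = 0
With fR = 8.98×10⁻⁵ × 757×10³ m = 68.0 m/s:
V = [fR − √((fR)² − 4 fR V_g)]/2 = [68.0 − √(68.0² − 4×68.0×14)]/2 = 19.7 m/s
Supergeostrophic (V > V_g = 14 m/s), as expected around a high.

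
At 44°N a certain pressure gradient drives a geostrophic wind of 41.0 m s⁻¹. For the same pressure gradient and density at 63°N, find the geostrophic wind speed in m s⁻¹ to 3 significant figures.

With the same pressure gradient and density, V_g ∝ 1/f ∝ 1/sin φ.
V₂ = V₁ · sin φ₁ / sin φ₂ = 41.0 × sin 44° / sin 63°
V₂ = 41.0 × 0.6947/0.8910 = 32.0 m s⁻¹

32.0 m s⁻¹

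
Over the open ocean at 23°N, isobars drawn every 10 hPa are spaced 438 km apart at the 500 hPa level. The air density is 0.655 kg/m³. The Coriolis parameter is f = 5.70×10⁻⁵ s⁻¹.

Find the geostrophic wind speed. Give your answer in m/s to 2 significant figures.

61 m/s

Pressure gradient: |∂P/∂n| = 1000 Pa / 438000 m = 2.28×10⁻³ Pa/m
Geostrophic balance (pressure-gradient force = Coriolis force):
V_g = (1/(fρ)) |∂P/∂n| = 2.28×10⁻³ / (5.70×10⁻⁵ × 0.655) = 61.2 m/s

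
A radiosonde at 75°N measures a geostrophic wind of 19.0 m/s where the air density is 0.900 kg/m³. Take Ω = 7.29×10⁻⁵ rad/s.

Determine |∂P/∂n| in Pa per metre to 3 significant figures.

2.41×10⁻³ Pa/m

Coriolis parameter at 75°N:
f = 2Ω sin φ = 2 × 7.29×10⁻⁵ × sin 75° = 1.41×10⁻⁴ s⁻¹
Geostrophic balance rearranged: |∂P/∂n| = f ρ V_g
|∂P/∂n| = 1.41×10⁻⁴ × 0.900 × 19.0 = 2.41×10⁻³ Pa/m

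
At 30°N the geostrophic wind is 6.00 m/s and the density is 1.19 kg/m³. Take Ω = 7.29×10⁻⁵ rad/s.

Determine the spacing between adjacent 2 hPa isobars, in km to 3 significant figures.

Coriolis parameter at 30°N:
f = 2Ω sin φ = 2 × 7.29×10⁻⁵ × sin 30° = 7.29×10⁻⁵ s⁻¹
Geostrophic balance rearranged: |∂P/∂n| = f ρ V_g
|∂P/∂n| = 7.29×10⁻⁵ × 1.19 × 6.00 = 5.21×10⁻⁴ Pa/m
Isobar spacing: Δn = ΔP/|∂P/∂n| = 200 Pa / 5.21×10⁻⁴ Pa/m = 384241 m ≈ 384 km

384 km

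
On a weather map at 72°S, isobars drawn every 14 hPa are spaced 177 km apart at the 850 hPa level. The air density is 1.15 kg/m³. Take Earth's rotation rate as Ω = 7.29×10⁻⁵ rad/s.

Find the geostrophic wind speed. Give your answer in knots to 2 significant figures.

Coriolis parameter at 72°S:
f = 2Ω sin φ = 2 × 7.29×10⁻⁵ × sin 72° = 1.39×10⁻⁴ s⁻¹
Pressure gradient: |∂P/∂n| = 1400 Pa / 177000 m = 7.91×10⁻³ Pa/m
Geostrophic balance (pressure-gradient force = Coriolis force):
V_g = (1/(fρ)) |∂P/∂n| = 7.91×10⁻³ / (1.39×10⁻⁴ × 1.15) = 49.6 m/s
Converting: 49.6 m/s × 1.944 = 96 knots

96 knots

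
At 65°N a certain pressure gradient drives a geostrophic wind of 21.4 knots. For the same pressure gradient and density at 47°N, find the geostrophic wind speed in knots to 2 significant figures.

With the same pressure gradient and density, V_g ∝ 1/f ∝ 1/sin φ.
V₂ = V₁ · sin φ₁ / sin φ₂ = 21.4 × sin 65° / sin 47°
V₂ = 21.4 × 0.9063/0.7314 = 27 knots

27 knots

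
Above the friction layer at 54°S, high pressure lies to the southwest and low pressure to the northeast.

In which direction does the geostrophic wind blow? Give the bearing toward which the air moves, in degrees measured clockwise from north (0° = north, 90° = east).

The pressure-gradient force points toward the northeast (bearing 045°).
Geostrophic balance: in the Southern Hemisphere the Coriolis force deflects motion to the left, so the geostrophic wind blows 90° to the left of the pressure-gradient force (low pressure on the right).
Rotating 045° by 90° counterclockwise gives 315° — the wind blows toward the northwest.

315°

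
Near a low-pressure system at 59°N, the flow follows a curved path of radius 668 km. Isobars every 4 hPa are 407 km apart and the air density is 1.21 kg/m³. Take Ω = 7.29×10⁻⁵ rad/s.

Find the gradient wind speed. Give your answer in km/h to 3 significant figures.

Coriolis parameter at 59°N:
f = 2Ω sin φ = 2 × 7.29×10⁻⁵ × sin 59° = 1.25×10⁻⁴ s⁻¹
Pressure gradient: |∂P/∂n| = 400 Pa / 407000 m = 9.83×10⁻⁴ Pa/m
Geostrophic speed: V_g = |∂P/∂n|/(fρ) = 9.83×10⁻⁴/(1.25×10⁻⁴ × 1.21) = 6.50 m/s
Around a low, centrifugal force acts outward with Coriolis, so pressure-gradient force balances both:
(1/ρ)|∂P/∂n| = fV + V²/R  →  V² + fR·V − fR·V_g = 0
With fR = 1.25×10⁻⁴ × 668×10³ m = 83.5 m/s:
V = [−fR + √((fR)² + 4 fR V_g)]/2 = [−83.5 + √(83.5² + 4×83.5×6.5)]/2 = 6.06 m/s
Subgeostrophic (V < V_g = 6.5 m/s), as expected around a low.
Converting: 6.06 m/s × 3.6 = 21.8 km/h

21.8 km/h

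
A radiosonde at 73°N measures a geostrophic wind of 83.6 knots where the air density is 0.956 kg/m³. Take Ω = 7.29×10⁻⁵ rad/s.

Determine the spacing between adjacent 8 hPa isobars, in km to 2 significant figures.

Coriolis parameter at 73°N:
f = 2Ω sin φ = 2 × 7.29×10⁻⁵ × sin 73° = 1.39×10⁻⁴ s⁻¹
Wind speed in SI: 83.6 knots = 43.0 m/s
Geostrophic balance rearranged: |∂P/∂n| = f ρ V_g
|∂P/∂n| = 1.39×10⁻⁴ × 0.956 × 43.0 = 5.73×10⁻³ Pa/m
Isobar spacing: Δn = ΔP/|∂P/∂n| = 800 Pa / 5.73×10⁻³ Pa/m = 139551 m ≈ 140 km

140 km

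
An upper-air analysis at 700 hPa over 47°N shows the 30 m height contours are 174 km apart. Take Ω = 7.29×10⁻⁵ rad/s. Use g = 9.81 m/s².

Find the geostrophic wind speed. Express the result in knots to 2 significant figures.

31 knots

Coriolis parameter at 47°N:
f = 2Ω sin φ = 2 × 7.29×10⁻⁵ × sin 47° = 1.07×10⁻⁴ s⁻¹
Height gradient: |∂Z/∂n| = 30 m / 174000 m = 1.72×10⁻⁴
On a pressure surface, geostrophic balance gives V_g = (g/f)|∂Z/∂n|:
V_g = 9.81 × 1.72×10⁻⁴ / 1.07×10⁻⁴ = 15.9 m/s
Converting: 15.9 m/s × 1.944 = 31 knots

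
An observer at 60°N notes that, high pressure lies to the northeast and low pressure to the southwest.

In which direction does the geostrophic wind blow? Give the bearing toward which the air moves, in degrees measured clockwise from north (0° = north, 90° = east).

315°

The pressure-gradient force points toward the southwest (bearing 225°).
Geostrophic balance: in the Northern Hemisphere the Coriolis force deflects motion to the right, so the geostrophic wind blows 90° to the right of the pressure-gradient force (low pressure on the left).
Rotating 225° by 90° clockwise gives 315° — the wind blows toward the northwest.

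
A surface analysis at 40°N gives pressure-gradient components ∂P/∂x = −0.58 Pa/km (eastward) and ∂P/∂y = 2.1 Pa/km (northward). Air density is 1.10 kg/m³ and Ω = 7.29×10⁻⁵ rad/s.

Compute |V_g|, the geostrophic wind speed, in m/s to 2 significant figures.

21 m/s

Coriolis parameter at 40°N:
f = 2Ω sin φ = 2 × 7.29×10⁻⁵ × sin 40° = 9.37×10⁻⁵ s⁻¹
Component geostrophic relations (x east, y north):
u_g = −(1/(fρ)) ∂P/∂y,  v_g = (1/(fρ)) ∂P/∂x
u_g = −(2.1×10⁻³)/(9.37×10⁻⁵ × 1.10) = −20.4 m/s;  v_g = (−0.58×10⁻³)/(9.37×10⁻⁵ × 1.10) = −5.63 m/s
|V_g| = √(u_g² + v_g²) = 21.1 m/s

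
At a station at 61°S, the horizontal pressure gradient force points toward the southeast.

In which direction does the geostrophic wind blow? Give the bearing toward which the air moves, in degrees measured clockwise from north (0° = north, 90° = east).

045°

The pressure-gradient force points toward the southeast (bearing 135°).
Geostrophic balance: in the Southern Hemisphere the Coriolis force deflects motion to the left, so the geostrophic wind blows 90° to the left of the pressure-gradient force (low pressure on the right).
Rotating 135° by 90° counterclockwise gives 045° — the wind blows toward the northeast.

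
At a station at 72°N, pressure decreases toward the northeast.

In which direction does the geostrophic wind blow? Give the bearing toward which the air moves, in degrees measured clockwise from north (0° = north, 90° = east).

135°

The pressure-gradient force points toward the northeast (bearing 045°).
Geostrophic balance: in the Northern Hemisphere the Coriolis force deflects motion to the right, so the geostrophic wind blows 90° to the right of the pressure-gradient force (low pressure on the left).
Rotating 045° by 90° clockwise gives 135° — the wind blows toward the southeast.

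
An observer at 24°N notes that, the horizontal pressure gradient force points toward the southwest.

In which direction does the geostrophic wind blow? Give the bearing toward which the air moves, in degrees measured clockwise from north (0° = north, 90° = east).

The pressure-gradient force points toward the southwest (bearing 225°).
Geostrophic balance: in the Northern Hemisphere the Coriolis force deflects motion to the right, so the geostrophic wind blows 90° to the right of the pressure-gradient force (low pressure on the left).
Rotating 225° by 90° clockwise gives 315° — the wind blows toward the northwest.

315°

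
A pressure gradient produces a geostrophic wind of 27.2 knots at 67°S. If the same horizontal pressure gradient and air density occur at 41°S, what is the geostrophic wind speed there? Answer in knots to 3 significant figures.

38.2 knots

With the same pressure gradient and density, V_g ∝ 1/f ∝ 1/sin φ.
V₂ = V₁ · sin φ₁ / sin φ₂ = 27.2 × sin 67° / sin 41°
V₂ = 27.2 × 0.9205/0.6561 = 38.2 knots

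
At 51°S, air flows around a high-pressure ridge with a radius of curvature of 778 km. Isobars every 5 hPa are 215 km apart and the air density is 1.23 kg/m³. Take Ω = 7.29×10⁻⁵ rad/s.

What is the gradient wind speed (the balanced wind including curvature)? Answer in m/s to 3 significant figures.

22.4 m/s

Coriolis parameter at 51°S:
f = 2Ω sin φ = 2 × 7.29×10⁻⁵ × sin 51° = 1.13×10⁻⁴ s⁻¹
Pressure gradient: |∂P/∂n| = 500 Pa / 215000 m = 2.33×10⁻³ Pa/m
Geostrophic speed: V_g = |∂P/∂n|/(fρ) = 2.33×10⁻³/(1.13×10⁻⁴ × 1.23) = 16.7 m/s
Around a high, pressure-gradient force acts outward with centrifugal, so Coriolis balances both:
fV = (1/ρ)|∂P/∂n| + V²/R  →  V² − fR·V + fR·V_g = 0
With fR = 1.13×10⁻⁴ × 778×10³ m = 88.2 m/s:
V = [fR − √((fR)² − 4 fR V_g)]/2 = [88.2 − √(88.2² − 4×88.2×16.7)]/2 = 22.4 m/s
Supergeostrophic (V > V_g = 16.7 m/s), as expected around a high.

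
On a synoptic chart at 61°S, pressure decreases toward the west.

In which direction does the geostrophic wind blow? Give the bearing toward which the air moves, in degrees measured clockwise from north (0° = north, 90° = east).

180°

The pressure-gradient force points toward the west (bearing 270°).
Geostrophic balance: in the Southern Hemisphere the Coriolis force deflects motion to the left, so the geostrophic wind blows 90° to the left of the pressure-gradient force (low pressure on the right).
Rotating 270° by 90° counterclockwise gives 180° — the wind blows toward the south.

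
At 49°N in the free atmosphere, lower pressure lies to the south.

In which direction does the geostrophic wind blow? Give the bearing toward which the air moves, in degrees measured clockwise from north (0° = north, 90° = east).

270°

The pressure-gradient force points toward the south (bearing 180°).
Geostrophic balance: in the Northern Hemisphere the Coriolis force deflects motion to the right, so the geostrophic wind blows 90° to the right of the pressure-gradient force (low pressure on the left).
Rotating 180° by 90° clockwise gives 270° — the wind blows toward the west.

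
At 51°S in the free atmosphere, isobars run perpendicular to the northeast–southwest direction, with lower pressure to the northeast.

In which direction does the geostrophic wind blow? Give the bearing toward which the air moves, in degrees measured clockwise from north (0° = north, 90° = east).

The pressure-gradient force points toward the northeast (bearing 045°).
Geostrophic balance: in the Southern Hemisphere the Coriolis force deflects motion to the left, so the geostrophic wind blows 90° to the left of the pressure-gradient force (low pressure on the right).
Rotating 045° by 90° counterclockwise gives 315° — the wind blows toward the northwest.

315°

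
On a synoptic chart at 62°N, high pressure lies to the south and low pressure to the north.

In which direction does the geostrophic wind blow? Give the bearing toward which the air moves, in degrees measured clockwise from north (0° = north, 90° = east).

090°

The pressure-gradient force points toward the north (bearing 000°).
Geostrophic balance: in the Northern Hemisphere the Coriolis force deflects motion to the right, so the geostrophic wind blows 90° to the right of the pressure-gradient force (low pressure on the left).
Rotating 000° by 90° clockwise gives 090° — the wind blows toward the east.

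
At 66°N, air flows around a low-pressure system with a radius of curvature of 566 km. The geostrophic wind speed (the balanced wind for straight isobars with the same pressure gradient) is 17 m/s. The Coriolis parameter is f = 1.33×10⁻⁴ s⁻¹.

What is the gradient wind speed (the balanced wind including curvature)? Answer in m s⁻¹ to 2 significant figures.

Around a low, centrifugal force acts outward with Coriolis, so pressure-gradient force balances both:
(1/ρ)|∂P/∂n| = fV + V²/R  →  V² + fR·V − fR·V_g = 0
With fR = 1.33×10⁻⁴ × 566×10³ m = 75.3 m/s:
V = [−fR + √((fR)² + 4 fR V_g)]/2 = [−75.3 + √(75.3² + 4×75.3×17)]/2 = 14.3 m/s
Subgeostrophic (V < V_g = 17 m/s), as expected around a low.

14 m s⁻¹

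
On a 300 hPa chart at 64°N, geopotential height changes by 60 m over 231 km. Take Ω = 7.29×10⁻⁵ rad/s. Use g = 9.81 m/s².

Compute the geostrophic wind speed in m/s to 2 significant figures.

19 m/s

Coriolis parameter at 64°N:
f = 2Ω sin φ = 2 × 7.29×10⁻⁵ × sin 64° = 1.31×10⁻⁴ s⁻¹
Height gradient: |∂Z/∂n| = 60 m / 231000 m = 2.60×10⁻⁴
On a pressure surface, geostrophic balance gives V_g = (g/f)|∂Z/∂n|:
V_g = 9.81 × 2.60×10⁻⁴ / 1.31×10⁻⁴ = 19.4 m/s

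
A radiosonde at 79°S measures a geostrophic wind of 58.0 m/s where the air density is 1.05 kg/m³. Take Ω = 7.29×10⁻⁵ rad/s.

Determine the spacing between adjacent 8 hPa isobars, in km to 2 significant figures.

92 km

Coriolis parameter at 79°S:
f = 2Ω sin φ = 2 × 7.29×10⁻⁵ × sin 79° = 1.43×10⁻⁴ s⁻¹
Geostrophic balance rearranged: |∂P/∂n| = f ρ V_g
|∂P/∂n| = 1.43×10⁻⁴ × 1.05 × 58.0 = 8.72×10⁻³ Pa/m
Isobar spacing: Δn = ΔP/|∂P/∂n| = 800 Pa / 8.72×10⁻³ Pa/m = 91784 m ≈ 92 km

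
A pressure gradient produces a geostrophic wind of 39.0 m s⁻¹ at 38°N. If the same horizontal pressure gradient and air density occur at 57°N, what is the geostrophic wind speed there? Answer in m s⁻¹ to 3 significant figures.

With the same pressure gradient and density, V_g ∝ 1/f ∝ 1/sin φ.
V₂ = V₁ · sin φ₁ / sin φ₂ = 39.0 × sin 38° / sin 57°
V₂ = 39.0 × 0.6157/0.8387 = 28.6 m s⁻¹

28.6 m s⁻¹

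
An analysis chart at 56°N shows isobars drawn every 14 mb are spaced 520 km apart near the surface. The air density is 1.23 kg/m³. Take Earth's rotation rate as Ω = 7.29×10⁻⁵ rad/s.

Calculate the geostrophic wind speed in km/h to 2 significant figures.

Coriolis parameter at 56°N:
f = 2Ω sin φ = 2 × 7.29×10⁻⁵ × sin 56° = 1.21×10⁻⁴ s⁻¹
Pressure gradient: |∂P/∂n| = 1400 Pa / 520000 m = 2.69×10⁻³ Pa/m
Geostrophic balance (pressure-gradient force = Coriolis force):
V_g = (1/(fρ)) |∂P/∂n| = 2.69×10⁻³ / (1.21×10⁻⁴ × 1.23) = 18.1 m/s
Converting: 18.1 m/s × 3.6 = 65 km/h

65 km/h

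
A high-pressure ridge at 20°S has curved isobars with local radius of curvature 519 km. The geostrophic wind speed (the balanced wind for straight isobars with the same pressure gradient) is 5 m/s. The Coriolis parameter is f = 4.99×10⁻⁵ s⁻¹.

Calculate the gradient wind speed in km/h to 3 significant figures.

24.4 km/h

Around a high, pressure-gradient force acts outward with centrifugal, so Coriolis balances both:
fV = (1/ρ)|∂P/∂n| + V²/R  →  V² − fR·V + fR·V_g = 0
With fR = 4.99×10⁻⁵ × 519×10³ m = 25.9 m/s:
V = [fR − √((fR)² − 4 fR V_g)]/2 = [25.9 − √(25.9² − 4×25.9×5)]/2 = 6.77 m/s
Supergeostrophic (V > V_g = 5 m/s), as expected around a high.
Converting: 6.77 m/s × 3.6 = 24.4 km/h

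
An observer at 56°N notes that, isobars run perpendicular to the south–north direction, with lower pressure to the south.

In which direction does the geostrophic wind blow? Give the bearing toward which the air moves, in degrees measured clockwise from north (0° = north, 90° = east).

The pressure-gradient force points toward the south (bearing 180°).
Geostrophic balance: in the Northern Hemisphere the Coriolis force deflects motion to the right, so the geostrophic wind blows 90° to the right of the pressure-gradient force (low pressure on the left).
Rotating 180° by 90° clockwise gives 270° — the wind blows toward the west.

270°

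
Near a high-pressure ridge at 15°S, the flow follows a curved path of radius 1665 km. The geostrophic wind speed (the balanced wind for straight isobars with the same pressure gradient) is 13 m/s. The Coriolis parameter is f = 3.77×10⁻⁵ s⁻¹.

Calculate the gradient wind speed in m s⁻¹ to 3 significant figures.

18.4 m s⁻¹

Around a high, pressure-gradient force acts outward with centrifugal, so Coriolis balances both:
fV = (1/ρ)|∂P/∂n| + V²/R  →  V² − fR·V + fR·V_g = 0
With fR = 3.77×10⁻⁵ × 1665×10³ m = 62.8 m/s:
V = [fR − √((fR)² − 4 fR V_g)]/2 = [62.8 − √(62.8² − 4×62.8×13)]/2 = 18.4 m/s
Supergeostrophic (V > V_g = 13 m/s), as expected around a high.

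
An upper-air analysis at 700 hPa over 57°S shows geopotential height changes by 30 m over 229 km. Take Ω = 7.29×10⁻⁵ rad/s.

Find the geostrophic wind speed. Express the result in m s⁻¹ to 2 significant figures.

Coriolis parameter at 57°S:
f = 2Ω sin φ = 2 × 7.29×10⁻⁵ × sin 57° = 1.22×10⁻⁴ s⁻¹
Height gradient: |∂Z/∂n| = 30 m / 229000 m = 1.31×10⁻⁴
On a pressure surface, geostrophic balance gives V_g = (g/f)|∂Z/∂n|:
V_g = 9.81 × 1.31×10⁻⁴ / 1.22×10⁻⁴ = 10.5 m/s

11 m s⁻¹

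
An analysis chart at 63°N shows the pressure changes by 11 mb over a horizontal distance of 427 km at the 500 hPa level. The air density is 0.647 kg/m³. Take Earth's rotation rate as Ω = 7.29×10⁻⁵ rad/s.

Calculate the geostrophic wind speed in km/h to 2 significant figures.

110 km/h

Coriolis parameter at 63°N:
f = 2Ω sin φ = 2 × 7.29×10⁻⁵ × sin 63° = 1.30×10⁻⁴ s⁻¹
Pressure gradient: |∂P/∂n| = 1100 Pa / 427000 m = 2.58×10⁻³ Pa/m
Geostrophic balance (pressure-gradient force = Coriolis force):
V_g = (1/(fρ)) |∂P/∂n| = 2.58×10⁻³ / (1.30×10⁻⁴ × 0.647) = 30.6 m/s
Converting: 30.6 m/s × 3.6 = 110 km/h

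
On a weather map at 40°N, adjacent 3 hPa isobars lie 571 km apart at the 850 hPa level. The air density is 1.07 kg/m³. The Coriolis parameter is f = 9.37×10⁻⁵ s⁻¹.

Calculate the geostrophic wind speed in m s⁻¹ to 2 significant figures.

5.2 m s⁻¹

Pressure gradient: |∂P/∂n| = 300 Pa / 571000 m = 5.25×10⁻⁴ Pa/m
Geostrophic balance (pressure-gradient force = Coriolis force):
V_g = (1/(fρ)) |∂P/∂n| = 5.25×10⁻⁴ / (9.37×10⁻⁵ × 1.07) = 5.24 m/s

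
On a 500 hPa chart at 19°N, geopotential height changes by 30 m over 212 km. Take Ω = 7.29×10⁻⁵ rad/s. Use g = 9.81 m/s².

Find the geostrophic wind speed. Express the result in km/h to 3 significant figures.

105 km/h

Coriolis parameter at 19°N:
f = 2Ω sin φ = 2 × 7.29×10⁻⁵ × sin 19° = 4.75×10⁻⁵ s⁻¹
Height gradient: |∂Z/∂n| = 30 m / 212000 m = 1.42×10⁻⁴
On a pressure surface, geostrophic balance gives V_g = (g/f)|∂Z/∂n|:
V_g = 9.81 × 1.42×10⁻⁴ / 4.75×10⁻⁵ = 29.2 m/s
Converting: 29.2 m/s × 3.6 = 105 km/h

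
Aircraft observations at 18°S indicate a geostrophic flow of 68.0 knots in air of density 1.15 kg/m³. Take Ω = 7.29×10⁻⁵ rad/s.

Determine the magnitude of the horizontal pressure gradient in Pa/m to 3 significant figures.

Coriolis parameter at 18°S:
f = 2Ω sin φ = 2 × 7.29×10⁻⁵ × sin 18° = 4.51×10⁻⁵ s⁻¹
Wind speed in SI: 68.0 knots = 35.0 m/s
Geostrophic balance rearranged: |∂P/∂n| = f ρ V_g
|∂P/∂n| = 4.51×10⁻⁵ × 1.15 × 35.0 = 1.81×10⁻³ Pa/m

1.81×10⁻³ Pa/m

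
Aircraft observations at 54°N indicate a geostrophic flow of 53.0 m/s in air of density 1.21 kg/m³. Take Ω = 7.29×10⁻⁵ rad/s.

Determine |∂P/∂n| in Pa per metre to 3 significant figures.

Coriolis parameter at 54°N:
f = 2Ω sin φ = 2 × 7.29×10⁻⁵ × sin 54° = 1.18×10⁻⁴ s⁻¹
Geostrophic balance rearranged: |∂P/∂n| = f ρ V_g
|∂P/∂n| = 1.18×10⁻⁴ × 1.21 × 53.0 = 7.56×10⁻³ Pa/m

7.56×10⁻³ Pa/m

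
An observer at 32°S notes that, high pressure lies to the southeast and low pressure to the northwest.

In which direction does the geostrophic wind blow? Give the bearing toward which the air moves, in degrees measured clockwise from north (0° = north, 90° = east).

The pressure-gradient force points toward the northwest (bearing 315°).
Geostrophic balance: in the Southern Hemisphere the Coriolis force deflects motion to the left, so the geostrophic wind blows 90° to the left of the pressure-gradient force (low pressure on the right).
Rotating 315° by 90° counterclockwise gives 225° — the wind blows toward the southwest.

225°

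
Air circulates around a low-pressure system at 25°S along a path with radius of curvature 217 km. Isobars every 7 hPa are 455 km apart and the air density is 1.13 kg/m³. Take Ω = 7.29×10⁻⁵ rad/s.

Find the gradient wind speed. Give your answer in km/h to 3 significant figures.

Coriolis parameter at 25°S:
f = 2Ω sin φ = 2 × 7.29×10⁻⁵ × sin 25° = 6.16×10⁻⁵ s⁻¹
Pressure gradient: |∂P/∂n| = 700 Pa / 455000 m = 1.54×10⁻³ Pa/m
Geostrophic speed: V_g = |∂P/∂n|/(fρ) = 1.54×10⁻³/(6.16×10⁻⁵ × 1.13) = 22.1 m/s
Around a low, centrifugal force acts outward with Coriolis, so pressure-gradient force balances both:
(1/ρ)|∂P/∂n| = fV + V²/R  →  V² + fR·V − fR·V_g = 0
With fR = 6.16×10⁻⁵ × 217×10³ m = 13.4 m/s:
V = [−fR + √((fR)² + 4 fR V_g)]/2 = [−13.4 + √(13.4² + 4×13.4×22.1)]/2 = 11.8 m/s
Subgeostrophic (V < V_g = 22.1 m/s), as expected around a low.
Converting: 11.8 m/s × 3.6 = 42.3 km/h

42.3 km/h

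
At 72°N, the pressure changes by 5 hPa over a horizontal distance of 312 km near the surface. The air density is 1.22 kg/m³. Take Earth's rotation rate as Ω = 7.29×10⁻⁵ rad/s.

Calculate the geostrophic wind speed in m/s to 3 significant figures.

Coriolis parameter at 72°N:
f = 2Ω sin φ = 2 × 7.29×10⁻⁵ × sin 72° = 1.39×10⁻⁴ s⁻¹
Pressure gradient: |∂P/∂n| = 500 Pa / 312000 m = 1.60×10⁻³ Pa/m
Geostrophic balance (pressure-gradient force = Coriolis force):
V_g = (1/(fρ)) |∂P/∂n| = 1.60×10⁻³ / (1.39×10⁻⁴ × 1.22) = 9.47 m/s

9.47 m/s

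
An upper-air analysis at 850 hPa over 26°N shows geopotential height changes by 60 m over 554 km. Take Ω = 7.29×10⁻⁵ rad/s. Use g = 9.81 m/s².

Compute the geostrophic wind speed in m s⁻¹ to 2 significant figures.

17 m s⁻¹

Coriolis parameter at 26°N:
f = 2Ω sin φ = 2 × 7.29×10⁻⁵ × sin 26° = 6.39×10⁻⁵ s⁻¹
Height gradient: |∂Z/∂n| = 60 m / 554000 m = 1.08×10⁻⁴
On a pressure surface, geostrophic balance gives V_g = (g/f)|∂Z/∂n|:
V_g = 9.81 × 1.08×10⁻⁴ / 6.39×10⁻⁵ = 16.6 m/s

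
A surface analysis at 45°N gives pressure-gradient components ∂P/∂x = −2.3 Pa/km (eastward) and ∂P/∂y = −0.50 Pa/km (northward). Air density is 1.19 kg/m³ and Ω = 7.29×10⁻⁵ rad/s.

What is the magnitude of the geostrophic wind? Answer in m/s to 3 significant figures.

Coriolis parameter at 45°N:
f = 2Ω sin φ = 2 × 7.29×10⁻⁵ × sin 45° = 1.03×10⁻⁴ s⁻¹
Component geostrophic relations (x east, y north):
u_g = −(1/(fρ)) ∂P/∂y,  v_g = (1/(fρ)) ∂P/∂x
u_g = −(−0.50×10⁻³)/(1.03×10⁻⁴ × 1.19) = 4.08 m/s;  v_g = (−2.3×10⁻³)/(1.03×10⁻⁴ × 1.19) = −18.7 m/s
|V_g| = √(u_g² + v_g²) = 19.2 m/s

19.2 m/s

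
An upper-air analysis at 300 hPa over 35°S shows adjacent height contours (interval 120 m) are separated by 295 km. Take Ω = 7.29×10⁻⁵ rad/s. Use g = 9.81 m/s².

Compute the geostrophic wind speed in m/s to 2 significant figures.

48 m/s

Coriolis parameter at 35°S:
f = 2Ω sin φ = 2 × 7.29×10⁻⁵ × sin 35° = 8.36×10⁻⁵ s⁻¹
Height gradient: |∂Z/∂n| = 120 m / 295000 m = 4.07×10⁻⁴
On a pressure surface, geostrophic balance gives V_g = (g/f)|∂Z/∂n|:
V_g = 9.81 × 4.07×10⁻⁴ / 8.36×10⁻⁵ = 47.7 m/s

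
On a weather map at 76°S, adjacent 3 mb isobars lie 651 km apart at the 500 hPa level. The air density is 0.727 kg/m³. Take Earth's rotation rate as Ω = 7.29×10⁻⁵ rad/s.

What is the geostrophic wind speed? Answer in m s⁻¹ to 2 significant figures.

4.5 m s⁻¹

Coriolis parameter at 76°S:
f = 2Ω sin φ = 2 × 7.29×10⁻⁵ × sin 76° = 1.41×10⁻⁴ s⁻¹
Pressure gradient: |∂P/∂n| = 300 Pa / 651000 m = 4.61×10⁻⁴ Pa/m
Geostrophic balance (pressure-gradient force = Coriolis force):
V_g = (1/(fρ)) |∂P/∂n| = 4.61×10⁻⁴ / (1.41×10⁻⁴ × 0.727) = 4.48 m/s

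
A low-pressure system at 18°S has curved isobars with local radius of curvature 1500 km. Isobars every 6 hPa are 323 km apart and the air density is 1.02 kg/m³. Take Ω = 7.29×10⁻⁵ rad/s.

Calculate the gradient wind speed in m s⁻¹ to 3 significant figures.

Coriolis parameter at 18°S:
f = 2Ω sin φ = 2 × 7.29×10⁻⁵ × sin 18° = 4.51×10⁻⁵ s⁻¹
Pressure gradient: |∂P/∂n| = 600 Pa / 323000 m = 1.86×10⁻³ Pa/m
Geostrophic speed: V_g = |∂P/∂n|/(fρ) = 1.86×10⁻³/(4.51×10⁻⁵ × 1.02) = 40.4 m/s
Around a low, centrifugal force acts outward with Coriolis, so pressure-gradient force balances both:
(1/ρ)|∂P/∂n| = fV + V²/R  →  V² + fR·V − fR·V_g = 0
With fR = 4.51×10⁻⁵ × 1500×10³ m = 67.6 m/s:
V = [−fR + √((fR)² + 4 fR V_g)]/2 = [−67.6 + √(67.6² + 4×67.6×40.4)]/2 = 28.4 m/s
Subgeostrophic (V < V_g = 40.4 m/s), as expected around a low.

28.4 m s⁻¹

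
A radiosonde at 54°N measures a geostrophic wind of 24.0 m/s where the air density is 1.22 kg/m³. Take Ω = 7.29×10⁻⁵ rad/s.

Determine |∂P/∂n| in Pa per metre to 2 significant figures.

Coriolis parameter at 54°N:
f = 2Ω sin φ = 2 × 7.29×10⁻⁵ × sin 54° = 1.18×10⁻⁴ s⁻¹
Geostrophic balance rearranged: |∂P/∂n| = f ρ V_g
|∂P/∂n| = 1.18×10⁻⁴ × 1.22 × 24.0 = 3.45×10⁻³ Pa/m

3.5×10⁻³ Pa/m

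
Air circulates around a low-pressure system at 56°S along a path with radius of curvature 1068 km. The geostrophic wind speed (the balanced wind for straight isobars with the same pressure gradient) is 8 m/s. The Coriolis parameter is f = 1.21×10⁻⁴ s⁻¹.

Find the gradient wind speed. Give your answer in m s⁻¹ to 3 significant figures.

Around a low, centrifugal force acts outward with Coriolis, so pressure-gradient force balances both:
(1/ρ)|∂P/∂n| = fV + V²/R  →  V² + fR·V − fR·V_g = 0
With fR = 1.21×10⁻⁴ × 1068×10³ m = 129 m/s:
V = [−fR + √((fR)² + 4 fR V_g)]/2 = [−129 + √(129² + 4×129×8)]/2 = 7.56 m/s
Subgeostrophic (V < V_g = 8 m/s), as expected around a low.

7.56 m s⁻¹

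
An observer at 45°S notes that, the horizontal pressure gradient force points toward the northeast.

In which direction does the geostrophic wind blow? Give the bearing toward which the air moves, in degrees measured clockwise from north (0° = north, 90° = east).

315°

The pressure-gradient force points toward the northeast (bearing 045°).
Geostrophic balance: in the Southern Hemisphere the Coriolis force deflects motion to the left, so the geostrophic wind blows 90° to the left of the pressure-gradient force (low pressure on the right).
Rotating 045° by 90° counterclockwise gives 315° — the wind blows toward the northwest.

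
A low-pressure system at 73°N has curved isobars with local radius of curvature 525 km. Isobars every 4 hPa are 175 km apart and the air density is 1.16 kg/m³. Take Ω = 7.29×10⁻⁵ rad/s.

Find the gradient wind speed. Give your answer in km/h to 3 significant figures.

Coriolis parameter at 73°N:
f = 2Ω sin φ = 2 × 7.29×10⁻⁵ × sin 73° = 1.39×10⁻⁴ s⁻¹
Pressure gradient: |∂P/∂n| = 400 Pa / 175000 m = 2.29×10⁻³ Pa/m
Geostrophic speed: V_g = |∂P/∂n|/(fρ) = 2.29×10⁻³/(1.39×10⁻⁴ × 1.16) = 14.1 m/s
Around a low, centrifugal force acts outward with Coriolis, so pressure-gradient force balances both:
(1/ρ)|∂P/∂n| = fV + V²/R  →  V² + fR·V − fR·V_g = 0
With fR = 1.39×10⁻⁴ × 525×10³ m = 73.2 m/s:
V = [−fR + √((fR)² + 4 fR V_g)]/2 = [−73.2 + √(73.2² + 4×73.2×14.1)]/2 = 12.1 m/s
Subgeostrophic (V < V_g = 14.1 m/s), as expected around a low.
Converting: 12.1 m/s × 3.6 = 43.6 km/h

43.6 km/h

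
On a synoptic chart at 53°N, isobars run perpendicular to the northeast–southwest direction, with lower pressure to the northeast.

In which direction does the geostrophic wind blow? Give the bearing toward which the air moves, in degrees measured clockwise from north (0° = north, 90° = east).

The pressure-gradient force points toward the northeast (bearing 045°).
Geostrophic balance: in the Northern Hemisphere the Coriolis force deflects motion to the right, so the geostrophic wind blows 90° to the right of the pressure-gradient force (low pressure on the left).
Rotating 045° by 90° clockwise gives 135° — the wind blows toward the southeast.

135°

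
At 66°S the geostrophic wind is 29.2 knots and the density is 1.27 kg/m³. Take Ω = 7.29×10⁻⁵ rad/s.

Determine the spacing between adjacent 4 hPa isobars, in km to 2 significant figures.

160 km

Coriolis parameter at 66°S:
f = 2Ω sin φ = 2 × 7.29×10⁻⁵ × sin 66° = 1.33×10⁻⁴ s⁻¹
Wind speed in SI: 29.2 knots = 15.0 m/s
Geostrophic balance rearranged: |∂P/∂n| = f ρ V_g
|∂P/∂n| = 1.33×10⁻⁴ × 1.27 × 15.0 = 2.54×10⁻³ Pa/m
Isobar spacing: Δn = ΔP/|∂P/∂n| = 400 Pa / 2.54×10⁻³ Pa/m = 157416 m ≈ 160 km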